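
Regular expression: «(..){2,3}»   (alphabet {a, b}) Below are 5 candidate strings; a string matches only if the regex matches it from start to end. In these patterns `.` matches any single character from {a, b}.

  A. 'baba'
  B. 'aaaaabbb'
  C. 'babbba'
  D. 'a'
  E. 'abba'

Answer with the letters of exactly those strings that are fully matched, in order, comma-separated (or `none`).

A → match
B → no match
C → match
D → no match
E → match

A, C, E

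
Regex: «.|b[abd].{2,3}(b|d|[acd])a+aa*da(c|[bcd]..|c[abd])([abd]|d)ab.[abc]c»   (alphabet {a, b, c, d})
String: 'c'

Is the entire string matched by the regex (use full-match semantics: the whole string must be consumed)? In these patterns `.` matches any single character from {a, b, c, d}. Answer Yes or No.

Yes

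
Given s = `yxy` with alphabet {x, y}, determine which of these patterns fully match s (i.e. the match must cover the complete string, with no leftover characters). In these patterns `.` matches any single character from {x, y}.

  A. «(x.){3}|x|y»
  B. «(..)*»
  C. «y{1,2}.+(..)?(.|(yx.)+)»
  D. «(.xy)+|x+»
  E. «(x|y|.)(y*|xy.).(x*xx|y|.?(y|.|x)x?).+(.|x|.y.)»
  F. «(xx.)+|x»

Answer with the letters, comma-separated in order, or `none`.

A → no match
B → no match
C → match
D → match
E → no match
F → no match

C, D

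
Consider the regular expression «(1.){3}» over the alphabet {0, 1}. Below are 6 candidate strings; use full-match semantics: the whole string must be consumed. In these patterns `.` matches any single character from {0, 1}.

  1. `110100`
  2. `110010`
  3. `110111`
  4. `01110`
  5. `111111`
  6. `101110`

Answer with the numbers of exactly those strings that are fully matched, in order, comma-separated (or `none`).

1. `110100` → no match
2. `110010` → no match
3. `110111` → no match
4. `01110` → no match — must start with `1`
5. `111111` → match
6. `101110` → match

5, 6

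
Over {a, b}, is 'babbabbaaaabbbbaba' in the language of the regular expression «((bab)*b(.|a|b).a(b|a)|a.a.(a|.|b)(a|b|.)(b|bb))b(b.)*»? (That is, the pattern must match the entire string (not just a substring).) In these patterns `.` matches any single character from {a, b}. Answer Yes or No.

Yes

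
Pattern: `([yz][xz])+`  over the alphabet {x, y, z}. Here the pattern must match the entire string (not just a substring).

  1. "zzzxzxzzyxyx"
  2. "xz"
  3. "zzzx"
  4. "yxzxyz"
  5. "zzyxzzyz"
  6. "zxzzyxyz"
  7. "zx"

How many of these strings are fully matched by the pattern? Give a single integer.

1 → match
2 → no match
3 → match
4 → match
5 → match
6 → match
7 → match
Total matched: 6

6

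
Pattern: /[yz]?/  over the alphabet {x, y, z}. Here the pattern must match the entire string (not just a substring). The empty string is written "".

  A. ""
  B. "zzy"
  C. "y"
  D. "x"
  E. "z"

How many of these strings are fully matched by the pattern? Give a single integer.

A. "" → match
B. "zzy" → no match
C. "y" → match
D. "x" → no match
E. "z" → match
Total matched: 3

3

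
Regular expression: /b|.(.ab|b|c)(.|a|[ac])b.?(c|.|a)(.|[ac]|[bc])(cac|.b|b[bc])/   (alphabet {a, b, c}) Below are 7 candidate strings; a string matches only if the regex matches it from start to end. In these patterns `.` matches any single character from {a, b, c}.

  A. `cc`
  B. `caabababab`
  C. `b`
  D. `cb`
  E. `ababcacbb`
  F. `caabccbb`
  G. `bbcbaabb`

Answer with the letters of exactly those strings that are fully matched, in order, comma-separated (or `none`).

B, C, E, G

A. `cc` → no match
B. `caabababab` → match
C. `b` → match
D. `cb` → no match
E. `ababcacbb` → match
F. `caabccbb` → no match
G. `bbcbaabb` → match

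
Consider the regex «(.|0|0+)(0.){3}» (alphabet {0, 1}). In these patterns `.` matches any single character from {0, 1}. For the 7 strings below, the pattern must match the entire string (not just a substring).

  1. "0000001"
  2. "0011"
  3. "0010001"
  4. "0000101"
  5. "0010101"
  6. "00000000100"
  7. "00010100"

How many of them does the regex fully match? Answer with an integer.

6

1 → match
2 → no match
3 → match
4 → match
5 → match
6 → match
7 → match
Total matched: 6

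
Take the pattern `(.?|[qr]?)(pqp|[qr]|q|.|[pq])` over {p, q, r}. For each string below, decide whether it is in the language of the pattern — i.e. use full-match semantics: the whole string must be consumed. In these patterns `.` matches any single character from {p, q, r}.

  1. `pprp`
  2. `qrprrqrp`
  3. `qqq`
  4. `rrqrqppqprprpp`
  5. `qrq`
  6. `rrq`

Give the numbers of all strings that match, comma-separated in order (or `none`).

none

1 → no match
2 → no match
3 → no match
4 → no match
5 → no match
6 → no match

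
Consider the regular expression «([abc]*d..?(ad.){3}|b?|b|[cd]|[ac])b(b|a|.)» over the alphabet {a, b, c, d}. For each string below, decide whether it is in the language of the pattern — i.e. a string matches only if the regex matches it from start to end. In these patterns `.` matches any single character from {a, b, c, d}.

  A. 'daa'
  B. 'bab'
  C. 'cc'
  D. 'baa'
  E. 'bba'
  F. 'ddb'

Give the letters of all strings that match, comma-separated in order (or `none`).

A → no match
B → no match
C → no match
D → no match
E → match
F → no match

E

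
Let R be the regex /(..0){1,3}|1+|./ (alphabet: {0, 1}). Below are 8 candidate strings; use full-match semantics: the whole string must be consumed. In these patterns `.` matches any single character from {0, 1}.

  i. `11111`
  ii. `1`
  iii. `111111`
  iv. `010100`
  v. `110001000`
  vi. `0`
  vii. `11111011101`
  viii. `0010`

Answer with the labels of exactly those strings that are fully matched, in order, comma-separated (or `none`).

i, ii, iii, iv, vi

i → match
ii → match
iii → match
iv → match
v → no match
vi → match
vii → no match
viii → no match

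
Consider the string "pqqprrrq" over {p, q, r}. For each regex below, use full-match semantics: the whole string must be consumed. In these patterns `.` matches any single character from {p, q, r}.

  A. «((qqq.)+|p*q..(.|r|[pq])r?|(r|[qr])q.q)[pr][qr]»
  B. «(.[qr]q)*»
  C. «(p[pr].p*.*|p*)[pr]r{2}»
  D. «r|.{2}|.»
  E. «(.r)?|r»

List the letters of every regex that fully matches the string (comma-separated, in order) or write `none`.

A

A → match
B → no match
C → no match — must end with "r"
D → no match
E → no match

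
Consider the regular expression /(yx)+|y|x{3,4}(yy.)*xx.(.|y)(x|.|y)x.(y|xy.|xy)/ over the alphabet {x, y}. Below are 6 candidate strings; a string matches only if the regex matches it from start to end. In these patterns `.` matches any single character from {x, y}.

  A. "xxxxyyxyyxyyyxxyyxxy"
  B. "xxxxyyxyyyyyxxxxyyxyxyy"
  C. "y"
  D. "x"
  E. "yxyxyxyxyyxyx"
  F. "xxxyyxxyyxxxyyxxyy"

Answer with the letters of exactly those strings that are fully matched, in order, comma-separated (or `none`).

A → no match
B → match
C → match
D → no match
E → no match
F → no match

B, C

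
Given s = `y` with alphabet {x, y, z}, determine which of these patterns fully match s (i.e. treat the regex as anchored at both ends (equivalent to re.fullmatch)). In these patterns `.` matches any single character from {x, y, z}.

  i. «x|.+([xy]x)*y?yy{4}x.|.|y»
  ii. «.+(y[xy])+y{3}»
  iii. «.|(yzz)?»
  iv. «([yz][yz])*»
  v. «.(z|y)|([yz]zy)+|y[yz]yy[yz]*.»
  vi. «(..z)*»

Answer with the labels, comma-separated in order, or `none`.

i → match
ii → no match
iii → match
iv → no match
v → no match
vi → no match

i, iii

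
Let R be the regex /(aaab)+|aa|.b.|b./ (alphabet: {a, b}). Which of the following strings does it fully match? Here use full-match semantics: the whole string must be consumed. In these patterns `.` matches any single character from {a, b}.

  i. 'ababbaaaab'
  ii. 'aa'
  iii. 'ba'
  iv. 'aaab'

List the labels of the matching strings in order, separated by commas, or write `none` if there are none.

ii, iii, iv

i. 'ababbaaaab' → no match
ii. 'aa' → match
iii. 'ba' → match
iv. 'aaab' → match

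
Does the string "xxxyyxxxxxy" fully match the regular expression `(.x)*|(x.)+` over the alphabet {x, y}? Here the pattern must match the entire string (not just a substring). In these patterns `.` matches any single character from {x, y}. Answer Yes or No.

No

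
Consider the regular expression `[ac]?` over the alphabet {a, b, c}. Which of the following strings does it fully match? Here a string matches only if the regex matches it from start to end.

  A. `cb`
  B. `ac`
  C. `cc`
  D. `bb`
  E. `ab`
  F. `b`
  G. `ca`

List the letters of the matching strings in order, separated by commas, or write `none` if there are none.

none

A → no match
B → no match
C → no match
D → no match
E → no match
F → no match
G → no match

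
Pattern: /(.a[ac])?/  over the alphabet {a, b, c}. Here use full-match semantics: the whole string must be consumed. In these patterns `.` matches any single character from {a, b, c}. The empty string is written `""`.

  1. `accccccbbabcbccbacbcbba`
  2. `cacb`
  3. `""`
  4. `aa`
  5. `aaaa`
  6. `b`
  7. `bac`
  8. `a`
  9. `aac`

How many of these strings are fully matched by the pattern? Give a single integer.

1 → no match
2 → no match
3 → match
4 → no match
5 → no match
6 → no match
7 → match
8 → no match
9 → match
Total matched: 3

3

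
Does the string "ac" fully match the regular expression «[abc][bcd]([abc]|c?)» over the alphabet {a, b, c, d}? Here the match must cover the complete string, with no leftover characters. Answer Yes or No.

Yes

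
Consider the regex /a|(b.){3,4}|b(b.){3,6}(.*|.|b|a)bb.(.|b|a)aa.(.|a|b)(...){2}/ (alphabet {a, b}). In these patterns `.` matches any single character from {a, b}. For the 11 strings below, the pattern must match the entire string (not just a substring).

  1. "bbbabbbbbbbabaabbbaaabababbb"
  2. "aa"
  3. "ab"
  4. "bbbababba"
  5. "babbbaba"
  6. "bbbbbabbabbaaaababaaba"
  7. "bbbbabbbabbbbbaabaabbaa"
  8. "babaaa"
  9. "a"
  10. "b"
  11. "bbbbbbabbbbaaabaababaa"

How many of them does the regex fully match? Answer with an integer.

1 → no match
2 → no match
3 → no match
4 → no match
5 → match
6 → no match
7 → no match
8 → no match
9 → match
10 → no match
11 → match
Total matched: 3

3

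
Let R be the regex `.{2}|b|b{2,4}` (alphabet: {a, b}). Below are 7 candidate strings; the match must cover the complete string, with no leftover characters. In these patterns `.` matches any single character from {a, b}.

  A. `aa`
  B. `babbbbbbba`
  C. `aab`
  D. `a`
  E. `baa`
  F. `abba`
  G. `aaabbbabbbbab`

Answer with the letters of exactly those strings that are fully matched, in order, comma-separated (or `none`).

A → match
B → no match
C → no match
D → no match
E → no match
F → no match
G → no match

A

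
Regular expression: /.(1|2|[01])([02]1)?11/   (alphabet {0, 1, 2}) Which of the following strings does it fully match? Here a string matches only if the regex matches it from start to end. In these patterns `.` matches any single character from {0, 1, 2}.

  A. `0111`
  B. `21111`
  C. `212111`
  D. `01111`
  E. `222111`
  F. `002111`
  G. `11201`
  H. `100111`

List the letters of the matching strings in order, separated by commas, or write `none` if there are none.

A, C, E, F, H

A → match
B → no match
C → match
D → no match
E → match
F → match
G → no match — must end with `11`
H → match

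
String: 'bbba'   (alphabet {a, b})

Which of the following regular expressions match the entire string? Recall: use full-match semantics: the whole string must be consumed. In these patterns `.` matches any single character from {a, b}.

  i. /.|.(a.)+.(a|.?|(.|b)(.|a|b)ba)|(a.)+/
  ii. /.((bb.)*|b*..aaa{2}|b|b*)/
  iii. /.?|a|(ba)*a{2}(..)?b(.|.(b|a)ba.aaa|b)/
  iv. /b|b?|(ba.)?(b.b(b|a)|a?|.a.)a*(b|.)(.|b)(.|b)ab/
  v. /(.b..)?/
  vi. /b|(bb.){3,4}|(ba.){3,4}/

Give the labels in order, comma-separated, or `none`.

ii, v

i → no match
ii → match
iii → no match
iv → no match
v → match
vi → no match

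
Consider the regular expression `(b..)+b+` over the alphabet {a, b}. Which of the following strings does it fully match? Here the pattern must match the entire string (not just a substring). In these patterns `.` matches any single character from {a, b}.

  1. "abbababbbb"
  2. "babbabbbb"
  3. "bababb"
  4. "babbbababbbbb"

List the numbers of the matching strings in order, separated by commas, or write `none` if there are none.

2, 4

1 → no match — must start with "b"
2 → match
3 → no match
4 → match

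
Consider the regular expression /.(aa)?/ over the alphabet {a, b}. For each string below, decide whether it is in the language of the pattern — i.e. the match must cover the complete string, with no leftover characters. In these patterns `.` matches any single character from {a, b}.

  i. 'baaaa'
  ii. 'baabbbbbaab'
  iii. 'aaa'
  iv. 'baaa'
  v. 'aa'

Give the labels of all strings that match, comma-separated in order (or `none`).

i. 'baaaa' → no match
ii. 'baabbbbbaab' → no match
iii. 'aaa' → match
iv. 'baaa' → no match
v. 'aa' → no match

iii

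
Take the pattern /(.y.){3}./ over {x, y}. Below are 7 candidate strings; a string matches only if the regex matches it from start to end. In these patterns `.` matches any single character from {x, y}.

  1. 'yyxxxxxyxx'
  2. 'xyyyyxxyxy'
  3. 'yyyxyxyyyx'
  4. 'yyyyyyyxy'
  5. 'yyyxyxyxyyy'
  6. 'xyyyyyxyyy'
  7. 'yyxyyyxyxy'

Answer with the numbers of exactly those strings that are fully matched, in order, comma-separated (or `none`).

1 → no match
2 → match
3 → match
4 → no match
5 → no match
6 → match
7 → match

2, 3, 6, 7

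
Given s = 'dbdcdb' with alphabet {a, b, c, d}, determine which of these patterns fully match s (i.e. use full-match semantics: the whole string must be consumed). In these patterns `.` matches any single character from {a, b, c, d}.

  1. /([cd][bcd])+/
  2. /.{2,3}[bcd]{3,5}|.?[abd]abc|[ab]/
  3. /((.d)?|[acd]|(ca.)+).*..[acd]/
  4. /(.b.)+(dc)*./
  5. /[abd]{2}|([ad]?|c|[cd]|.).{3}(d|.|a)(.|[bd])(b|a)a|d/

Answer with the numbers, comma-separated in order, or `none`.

1 → match
2 → match
3 → no match
4 → no match
5 → no match

1, 2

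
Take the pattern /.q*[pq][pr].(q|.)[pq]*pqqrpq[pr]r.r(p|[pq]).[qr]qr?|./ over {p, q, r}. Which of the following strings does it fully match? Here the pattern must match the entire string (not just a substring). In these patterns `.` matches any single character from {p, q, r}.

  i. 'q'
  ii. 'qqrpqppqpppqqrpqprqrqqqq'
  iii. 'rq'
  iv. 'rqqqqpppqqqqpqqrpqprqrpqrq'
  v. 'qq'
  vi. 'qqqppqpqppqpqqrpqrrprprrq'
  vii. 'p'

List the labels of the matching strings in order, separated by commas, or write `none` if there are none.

i, ii, iv, vi, vii

i → match
ii → match
iii → no match
iv → match
v → no match
vi → match
vii → match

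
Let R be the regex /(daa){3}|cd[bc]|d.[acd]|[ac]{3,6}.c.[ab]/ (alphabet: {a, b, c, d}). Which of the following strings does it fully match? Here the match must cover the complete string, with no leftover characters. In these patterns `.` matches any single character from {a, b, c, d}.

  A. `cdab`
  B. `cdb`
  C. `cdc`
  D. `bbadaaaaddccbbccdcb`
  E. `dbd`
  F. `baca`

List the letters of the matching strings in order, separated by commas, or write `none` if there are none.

B, C, E

A → no match
B → match
C → match
D → no match
E → match
F → no match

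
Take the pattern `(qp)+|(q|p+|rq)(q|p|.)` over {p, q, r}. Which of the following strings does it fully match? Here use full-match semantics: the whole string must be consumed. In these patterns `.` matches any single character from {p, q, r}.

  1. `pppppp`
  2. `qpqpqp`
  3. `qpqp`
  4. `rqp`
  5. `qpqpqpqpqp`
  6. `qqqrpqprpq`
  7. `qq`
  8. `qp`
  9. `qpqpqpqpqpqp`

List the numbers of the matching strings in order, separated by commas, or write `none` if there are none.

1 → match
2 → match
3 → match
4 → match
5 → match
6 → no match
7 → match
8 → match
9 → match

1, 2, 3, 4, 5, 7, 8, 9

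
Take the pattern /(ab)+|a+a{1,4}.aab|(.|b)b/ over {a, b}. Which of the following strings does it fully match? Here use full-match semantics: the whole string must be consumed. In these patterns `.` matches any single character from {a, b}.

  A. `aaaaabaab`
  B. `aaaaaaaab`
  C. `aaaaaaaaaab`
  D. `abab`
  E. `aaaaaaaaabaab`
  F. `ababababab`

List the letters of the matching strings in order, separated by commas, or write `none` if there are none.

A, B, C, D, E, F

A → match
B → match
C → match
D → match
E → match
F → match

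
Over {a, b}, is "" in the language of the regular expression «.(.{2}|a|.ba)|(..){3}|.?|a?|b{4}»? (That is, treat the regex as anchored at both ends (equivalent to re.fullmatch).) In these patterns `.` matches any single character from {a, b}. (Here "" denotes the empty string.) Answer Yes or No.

Yes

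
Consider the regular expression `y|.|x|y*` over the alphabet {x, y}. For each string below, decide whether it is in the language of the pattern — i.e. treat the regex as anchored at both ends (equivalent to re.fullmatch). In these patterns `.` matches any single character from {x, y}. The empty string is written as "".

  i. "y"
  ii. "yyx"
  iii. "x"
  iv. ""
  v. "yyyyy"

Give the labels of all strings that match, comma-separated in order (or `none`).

i → match
ii → no match
iii → match
iv → match
v → match

i, iii, iv, v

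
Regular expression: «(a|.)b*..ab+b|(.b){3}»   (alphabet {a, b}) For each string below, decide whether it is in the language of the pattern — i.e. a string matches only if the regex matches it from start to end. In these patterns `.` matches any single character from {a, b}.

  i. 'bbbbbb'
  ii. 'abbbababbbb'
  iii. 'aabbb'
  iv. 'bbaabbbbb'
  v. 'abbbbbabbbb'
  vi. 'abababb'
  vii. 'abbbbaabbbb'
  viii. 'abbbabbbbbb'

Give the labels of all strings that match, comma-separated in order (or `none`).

i. 'bbbbbb' → match
ii. 'abbbababbbb' → match
iii. 'aabbb' → no match
iv. 'bbaabbbbb' → match
v. 'abbbbbabbbb' → match
vi. 'abababb' → match
vii. 'abbbbaabbbb' → match
viii. 'abbbabbbbbb' → match

i, ii, iv, v, vi, vii, viii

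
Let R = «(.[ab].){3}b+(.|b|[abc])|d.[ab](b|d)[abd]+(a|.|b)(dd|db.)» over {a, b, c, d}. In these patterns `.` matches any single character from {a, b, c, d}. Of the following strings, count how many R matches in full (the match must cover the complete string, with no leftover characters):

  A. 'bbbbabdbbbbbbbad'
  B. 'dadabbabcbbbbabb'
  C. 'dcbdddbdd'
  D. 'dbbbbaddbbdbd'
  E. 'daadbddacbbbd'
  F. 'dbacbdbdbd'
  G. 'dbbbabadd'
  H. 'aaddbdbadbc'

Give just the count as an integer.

5

A → no match
B → no match
C. 'dcbdddbdd' → match
D → match
E → match
F. 'dbacbdbdbd' → no match
G. 'dbbbabadd' → match
H. 'aaddbdbadbc' → match
Total matched: 5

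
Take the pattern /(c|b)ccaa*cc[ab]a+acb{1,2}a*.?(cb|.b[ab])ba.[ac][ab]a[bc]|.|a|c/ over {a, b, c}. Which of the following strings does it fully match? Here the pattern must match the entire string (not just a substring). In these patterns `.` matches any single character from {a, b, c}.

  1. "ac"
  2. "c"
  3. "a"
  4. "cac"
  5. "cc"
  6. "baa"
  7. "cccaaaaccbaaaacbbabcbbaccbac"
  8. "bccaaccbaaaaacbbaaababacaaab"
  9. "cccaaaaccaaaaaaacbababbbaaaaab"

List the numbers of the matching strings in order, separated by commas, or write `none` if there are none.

1. "ac" → no match
2. "c" → match
3. "a" → match
4. "cac" → no match
5. "cc" → no match
6. "baa" → no match
7 → match
8 → match
9 → match

2, 3, 7, 8, 9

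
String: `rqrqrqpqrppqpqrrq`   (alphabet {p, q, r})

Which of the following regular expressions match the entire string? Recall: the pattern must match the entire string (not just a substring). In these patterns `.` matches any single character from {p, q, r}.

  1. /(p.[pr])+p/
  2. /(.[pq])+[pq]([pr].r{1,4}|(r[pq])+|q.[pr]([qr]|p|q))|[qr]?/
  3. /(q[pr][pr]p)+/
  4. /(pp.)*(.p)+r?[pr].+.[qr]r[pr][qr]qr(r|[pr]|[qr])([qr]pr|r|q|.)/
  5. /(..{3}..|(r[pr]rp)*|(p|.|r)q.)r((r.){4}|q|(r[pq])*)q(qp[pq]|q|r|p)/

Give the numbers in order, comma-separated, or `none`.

2

1 → no match — must start with `p`
2 → match
3 → no match — must start with `q`
4 → no match
5 → no match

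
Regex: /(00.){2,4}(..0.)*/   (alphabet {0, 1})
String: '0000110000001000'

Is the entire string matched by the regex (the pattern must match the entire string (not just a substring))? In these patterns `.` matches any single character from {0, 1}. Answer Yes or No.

No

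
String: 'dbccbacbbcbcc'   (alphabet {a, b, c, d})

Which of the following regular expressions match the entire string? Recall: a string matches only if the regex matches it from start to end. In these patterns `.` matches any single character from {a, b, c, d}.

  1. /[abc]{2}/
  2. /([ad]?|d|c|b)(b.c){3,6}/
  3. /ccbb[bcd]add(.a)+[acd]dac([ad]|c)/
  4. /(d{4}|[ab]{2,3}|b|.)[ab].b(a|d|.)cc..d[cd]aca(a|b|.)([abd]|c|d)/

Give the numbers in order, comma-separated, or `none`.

1 → no match
2 → match
3 → no match — must start with 'ccbb'
4 → no match

2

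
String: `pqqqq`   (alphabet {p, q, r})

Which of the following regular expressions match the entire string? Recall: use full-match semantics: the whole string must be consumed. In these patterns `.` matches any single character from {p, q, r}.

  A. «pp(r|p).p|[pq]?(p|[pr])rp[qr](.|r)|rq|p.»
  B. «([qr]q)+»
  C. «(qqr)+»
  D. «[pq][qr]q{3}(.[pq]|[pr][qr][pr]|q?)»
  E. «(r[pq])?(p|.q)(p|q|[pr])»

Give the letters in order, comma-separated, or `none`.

A → no match
B → no match
C → no match — must start with `qqr`
D → match
E → no match

D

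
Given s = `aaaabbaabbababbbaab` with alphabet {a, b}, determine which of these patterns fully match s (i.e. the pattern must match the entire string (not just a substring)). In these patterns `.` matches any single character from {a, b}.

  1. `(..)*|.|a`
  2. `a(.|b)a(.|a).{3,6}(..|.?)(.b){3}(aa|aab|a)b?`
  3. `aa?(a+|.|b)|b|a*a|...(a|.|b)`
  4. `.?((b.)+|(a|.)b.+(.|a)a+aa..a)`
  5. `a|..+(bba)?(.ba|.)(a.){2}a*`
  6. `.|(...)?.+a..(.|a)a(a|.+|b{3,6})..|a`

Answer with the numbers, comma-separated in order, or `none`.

2, 6

1 → no match
2 → match
3 → no match
4 → no match
5 → no match
6 → match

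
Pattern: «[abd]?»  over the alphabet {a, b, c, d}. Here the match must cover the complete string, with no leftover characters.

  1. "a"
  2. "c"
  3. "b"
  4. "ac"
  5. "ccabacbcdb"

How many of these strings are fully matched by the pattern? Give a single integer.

1 → match
2 → no match
3 → match
4 → no match
5 → no match
Total matched: 2

2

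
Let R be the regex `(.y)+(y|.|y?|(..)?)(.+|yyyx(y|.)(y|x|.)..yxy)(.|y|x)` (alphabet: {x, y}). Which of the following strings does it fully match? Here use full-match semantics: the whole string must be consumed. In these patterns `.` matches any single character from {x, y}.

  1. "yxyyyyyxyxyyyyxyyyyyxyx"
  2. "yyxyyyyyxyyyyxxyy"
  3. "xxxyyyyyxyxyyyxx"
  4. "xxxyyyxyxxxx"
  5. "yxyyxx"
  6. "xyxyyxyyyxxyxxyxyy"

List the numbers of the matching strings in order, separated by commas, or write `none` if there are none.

1 → no match
2 → match
3 → no match
4. "xxxyyyxyxxxx" → no match
5. "yxyyxx" → no match
6 → match

2, 6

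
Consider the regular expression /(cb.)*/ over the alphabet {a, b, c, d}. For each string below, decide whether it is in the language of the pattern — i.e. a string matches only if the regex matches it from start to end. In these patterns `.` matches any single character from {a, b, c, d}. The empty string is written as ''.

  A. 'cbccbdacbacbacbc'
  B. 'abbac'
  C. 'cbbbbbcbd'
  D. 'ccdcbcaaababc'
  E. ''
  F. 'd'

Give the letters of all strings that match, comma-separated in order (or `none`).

E

A → no match
B → no match
C → no match
D → no match
E → match
F → no match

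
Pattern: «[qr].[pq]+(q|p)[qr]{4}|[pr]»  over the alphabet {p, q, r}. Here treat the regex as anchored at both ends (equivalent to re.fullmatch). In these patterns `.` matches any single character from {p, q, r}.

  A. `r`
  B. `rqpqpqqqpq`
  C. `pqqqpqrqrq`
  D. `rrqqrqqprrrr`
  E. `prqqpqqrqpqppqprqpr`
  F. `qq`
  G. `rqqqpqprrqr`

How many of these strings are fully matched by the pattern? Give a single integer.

A. `r` → match
B. `rqpqpqqqpq` → no match
C. `pqqqpqrqrq` → no match
D. `rrqqrqqprrrr` → no match
E → no match
F. `qq` → no match
G. `rqqqpqprrqr` → match
Total matched: 2

2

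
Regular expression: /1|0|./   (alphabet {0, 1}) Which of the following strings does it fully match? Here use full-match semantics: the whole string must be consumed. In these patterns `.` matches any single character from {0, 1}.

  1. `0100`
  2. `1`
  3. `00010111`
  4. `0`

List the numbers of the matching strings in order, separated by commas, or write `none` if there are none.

1. `0100` → no match
2. `1` → match
3. `00010111` → no match
4. `0` → match

2, 4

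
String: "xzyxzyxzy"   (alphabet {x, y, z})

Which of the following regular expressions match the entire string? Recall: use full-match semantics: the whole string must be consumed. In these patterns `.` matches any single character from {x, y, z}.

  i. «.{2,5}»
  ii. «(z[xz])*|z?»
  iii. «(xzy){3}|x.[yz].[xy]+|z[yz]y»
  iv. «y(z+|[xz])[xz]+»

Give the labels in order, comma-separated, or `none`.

i → no match
ii → no match
iii → match
iv → no match — must start with "y"

iii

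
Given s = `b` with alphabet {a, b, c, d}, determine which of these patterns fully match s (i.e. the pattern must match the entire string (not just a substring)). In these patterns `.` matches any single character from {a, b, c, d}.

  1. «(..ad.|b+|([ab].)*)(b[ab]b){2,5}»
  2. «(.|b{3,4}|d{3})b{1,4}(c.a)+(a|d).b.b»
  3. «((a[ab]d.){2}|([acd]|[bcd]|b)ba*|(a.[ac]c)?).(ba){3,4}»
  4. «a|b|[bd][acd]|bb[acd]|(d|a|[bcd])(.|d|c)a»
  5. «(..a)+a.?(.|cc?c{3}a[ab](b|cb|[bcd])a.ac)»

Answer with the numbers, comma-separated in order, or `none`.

4

1 → no match
2 → no match
3 → no match — must end with `ba`
4 → match
5 → no match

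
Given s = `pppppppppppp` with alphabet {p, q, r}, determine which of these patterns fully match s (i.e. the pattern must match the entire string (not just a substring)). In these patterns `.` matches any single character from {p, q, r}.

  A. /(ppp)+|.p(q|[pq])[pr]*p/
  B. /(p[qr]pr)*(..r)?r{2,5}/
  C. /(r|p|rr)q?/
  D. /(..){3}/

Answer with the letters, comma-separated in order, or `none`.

A → match
B → no match — must end with `r`
C → no match
D → no match

A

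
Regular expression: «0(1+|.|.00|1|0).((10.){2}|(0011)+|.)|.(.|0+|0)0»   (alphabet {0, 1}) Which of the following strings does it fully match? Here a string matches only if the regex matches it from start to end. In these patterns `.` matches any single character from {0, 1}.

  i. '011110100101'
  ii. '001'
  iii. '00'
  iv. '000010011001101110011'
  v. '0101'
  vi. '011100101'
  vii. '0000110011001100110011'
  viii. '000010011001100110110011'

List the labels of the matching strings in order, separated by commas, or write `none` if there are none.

i → match
ii → no match
iii → no match
iv → no match
v → match
vi → match
vii → no match
viii → no match

i, v, vi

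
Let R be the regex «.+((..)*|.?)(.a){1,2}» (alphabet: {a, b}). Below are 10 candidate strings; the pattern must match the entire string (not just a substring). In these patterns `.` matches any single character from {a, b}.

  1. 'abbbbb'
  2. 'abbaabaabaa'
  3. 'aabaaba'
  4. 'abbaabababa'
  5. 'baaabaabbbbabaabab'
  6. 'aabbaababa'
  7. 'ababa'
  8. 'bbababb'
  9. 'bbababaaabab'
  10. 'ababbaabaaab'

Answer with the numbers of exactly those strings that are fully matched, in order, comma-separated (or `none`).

1 → no match — must end with 'a'
2 → match
3 → match
4 → match
5 → no match — must end with 'a'
6 → match
7 → match
8 → no match — must end with 'a'
9 → no match — must end with 'a'
10 → no match — must end with 'a'

2, 3, 4, 6, 7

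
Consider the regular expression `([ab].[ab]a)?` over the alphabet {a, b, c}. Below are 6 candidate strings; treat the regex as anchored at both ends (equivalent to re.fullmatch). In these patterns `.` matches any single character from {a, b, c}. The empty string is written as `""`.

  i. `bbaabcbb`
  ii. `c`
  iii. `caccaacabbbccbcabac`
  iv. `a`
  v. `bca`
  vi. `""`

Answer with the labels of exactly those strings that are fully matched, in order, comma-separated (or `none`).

i → no match
ii → no match
iii → no match
iv → no match
v → no match
vi → match

vi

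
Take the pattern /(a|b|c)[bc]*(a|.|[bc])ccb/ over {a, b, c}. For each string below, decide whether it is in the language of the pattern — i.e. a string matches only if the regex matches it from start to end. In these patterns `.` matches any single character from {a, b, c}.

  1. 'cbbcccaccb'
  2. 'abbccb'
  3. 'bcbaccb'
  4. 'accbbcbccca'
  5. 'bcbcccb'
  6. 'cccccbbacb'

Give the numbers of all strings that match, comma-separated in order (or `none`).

1, 2, 3, 5

1. 'cbbcccaccb' → match
2. 'abbccb' → match
3. 'bcbaccb' → match
4. 'accbbcbccca' → no match — must end with 'ccb'
5. 'bcbcccb' → match
6. 'cccccbbacb' → no match — must end with 'ccb'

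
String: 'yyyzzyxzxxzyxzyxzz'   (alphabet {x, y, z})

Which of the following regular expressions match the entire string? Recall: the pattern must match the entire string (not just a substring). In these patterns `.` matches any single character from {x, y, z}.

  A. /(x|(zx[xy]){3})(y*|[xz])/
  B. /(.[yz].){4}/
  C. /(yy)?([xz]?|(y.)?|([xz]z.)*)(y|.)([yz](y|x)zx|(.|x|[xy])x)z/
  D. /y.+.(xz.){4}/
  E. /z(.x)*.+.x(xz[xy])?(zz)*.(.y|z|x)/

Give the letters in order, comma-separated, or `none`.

A → no match
B → no match
C → no match
D → match
E → no match — must start with 'z'

D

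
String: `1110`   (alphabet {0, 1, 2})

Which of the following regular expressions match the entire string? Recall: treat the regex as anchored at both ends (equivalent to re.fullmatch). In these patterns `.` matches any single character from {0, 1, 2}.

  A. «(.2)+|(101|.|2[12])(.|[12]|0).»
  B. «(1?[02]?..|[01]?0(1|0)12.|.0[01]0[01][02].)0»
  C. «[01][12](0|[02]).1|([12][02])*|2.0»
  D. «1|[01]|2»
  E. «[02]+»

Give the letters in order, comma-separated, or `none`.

A → no match
B → match
C → no match
D → no match
E → no match

B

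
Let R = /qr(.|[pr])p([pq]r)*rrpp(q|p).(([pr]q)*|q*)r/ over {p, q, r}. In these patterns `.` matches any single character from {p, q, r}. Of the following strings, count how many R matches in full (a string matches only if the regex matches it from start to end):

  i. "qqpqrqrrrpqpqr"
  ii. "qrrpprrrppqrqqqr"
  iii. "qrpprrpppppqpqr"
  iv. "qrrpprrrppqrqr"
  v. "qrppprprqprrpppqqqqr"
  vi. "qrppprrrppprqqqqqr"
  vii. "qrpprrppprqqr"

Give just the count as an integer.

i → no match — must start with "qr"
ii → match
iii → match
iv → match
v → no match
vi → match
vii → match
Total matched: 5

5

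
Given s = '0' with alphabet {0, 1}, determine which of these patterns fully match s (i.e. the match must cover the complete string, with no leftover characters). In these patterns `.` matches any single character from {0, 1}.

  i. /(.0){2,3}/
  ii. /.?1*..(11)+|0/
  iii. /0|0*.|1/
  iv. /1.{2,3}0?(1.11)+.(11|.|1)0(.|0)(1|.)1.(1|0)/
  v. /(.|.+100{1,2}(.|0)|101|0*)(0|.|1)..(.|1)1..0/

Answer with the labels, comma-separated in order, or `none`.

ii, iii

i → no match
ii → match
iii → match
iv → no match — must start with '1'
v → no match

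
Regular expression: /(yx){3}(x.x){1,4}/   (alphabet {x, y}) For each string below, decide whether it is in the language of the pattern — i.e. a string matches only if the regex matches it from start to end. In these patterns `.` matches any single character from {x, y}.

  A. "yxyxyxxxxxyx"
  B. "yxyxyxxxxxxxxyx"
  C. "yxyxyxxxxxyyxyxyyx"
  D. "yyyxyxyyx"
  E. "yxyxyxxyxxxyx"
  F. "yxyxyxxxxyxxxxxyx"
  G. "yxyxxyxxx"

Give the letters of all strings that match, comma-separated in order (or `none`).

A → match
B → match
C → no match
D → no match — must start with "yx"
E → no match
F → no match
G → no match

A, B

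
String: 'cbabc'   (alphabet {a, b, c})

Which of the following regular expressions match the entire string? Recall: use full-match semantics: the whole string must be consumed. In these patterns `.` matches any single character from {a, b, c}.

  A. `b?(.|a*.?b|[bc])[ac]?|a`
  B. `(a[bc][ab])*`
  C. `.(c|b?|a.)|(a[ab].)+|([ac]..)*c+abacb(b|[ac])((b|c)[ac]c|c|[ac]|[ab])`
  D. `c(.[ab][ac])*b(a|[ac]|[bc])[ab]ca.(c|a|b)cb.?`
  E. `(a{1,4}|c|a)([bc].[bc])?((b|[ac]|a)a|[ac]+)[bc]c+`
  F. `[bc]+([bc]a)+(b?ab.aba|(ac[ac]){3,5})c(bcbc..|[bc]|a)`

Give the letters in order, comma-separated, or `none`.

A → no match
B → no match
C → no match
D → no match
E → match
F → no match

E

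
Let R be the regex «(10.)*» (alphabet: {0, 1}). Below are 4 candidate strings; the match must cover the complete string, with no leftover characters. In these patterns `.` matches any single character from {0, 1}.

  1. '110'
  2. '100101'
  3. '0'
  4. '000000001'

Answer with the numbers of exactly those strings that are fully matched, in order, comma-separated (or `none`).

2

1 → no match
2 → match
3 → no match
4 → no match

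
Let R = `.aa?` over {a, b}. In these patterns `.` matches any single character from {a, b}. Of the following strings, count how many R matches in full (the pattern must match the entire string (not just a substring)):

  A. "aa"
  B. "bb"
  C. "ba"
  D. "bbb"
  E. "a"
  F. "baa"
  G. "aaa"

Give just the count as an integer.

A → match
B → no match
C → match
D → no match
E → no match
F → match
G → match
Total matched: 4

4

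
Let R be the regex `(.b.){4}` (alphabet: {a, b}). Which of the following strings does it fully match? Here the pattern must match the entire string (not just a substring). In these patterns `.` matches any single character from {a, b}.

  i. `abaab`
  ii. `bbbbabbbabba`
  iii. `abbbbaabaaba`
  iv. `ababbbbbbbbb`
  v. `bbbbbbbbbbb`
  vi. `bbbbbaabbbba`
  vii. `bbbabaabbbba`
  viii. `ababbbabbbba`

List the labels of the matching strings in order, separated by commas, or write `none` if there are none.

iii, iv, vi, vii, viii

i. `abaab` → no match
ii. `bbbbabbbabba` → no match
iii. `abbbbaabaaba` → match
iv. `ababbbbbbbbb` → match
v. `bbbbbbbbbbb` → no match
vi. `bbbbbaabbbba` → match
vii. `bbbabaabbbba` → match
viii. `ababbbabbbba` → match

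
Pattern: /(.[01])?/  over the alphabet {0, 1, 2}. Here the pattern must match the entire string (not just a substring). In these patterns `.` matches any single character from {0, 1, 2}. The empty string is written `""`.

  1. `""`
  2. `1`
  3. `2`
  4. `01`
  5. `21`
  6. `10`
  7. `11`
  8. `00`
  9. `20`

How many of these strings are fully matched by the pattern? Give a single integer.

1 → match
2 → no match
3 → no match
4 → match
5 → match
6 → match
7 → match
8 → match
9 → match
Total matched: 7

7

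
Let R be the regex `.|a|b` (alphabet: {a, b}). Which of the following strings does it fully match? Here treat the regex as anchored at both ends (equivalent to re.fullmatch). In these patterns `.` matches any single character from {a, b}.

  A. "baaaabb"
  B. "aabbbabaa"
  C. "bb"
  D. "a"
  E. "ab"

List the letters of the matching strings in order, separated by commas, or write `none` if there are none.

A → no match
B → no match
C → no match
D → match
E → no match

D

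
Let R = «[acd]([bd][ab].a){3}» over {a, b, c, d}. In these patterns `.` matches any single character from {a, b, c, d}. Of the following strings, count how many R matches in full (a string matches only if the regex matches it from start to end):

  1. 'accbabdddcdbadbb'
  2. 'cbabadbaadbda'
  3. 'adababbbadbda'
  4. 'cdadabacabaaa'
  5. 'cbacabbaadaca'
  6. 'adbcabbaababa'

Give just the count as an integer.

1 → no match — must end with 'a'
2 → match
3 → match
4 → match
5 → match
6 → match
Total matched: 5

5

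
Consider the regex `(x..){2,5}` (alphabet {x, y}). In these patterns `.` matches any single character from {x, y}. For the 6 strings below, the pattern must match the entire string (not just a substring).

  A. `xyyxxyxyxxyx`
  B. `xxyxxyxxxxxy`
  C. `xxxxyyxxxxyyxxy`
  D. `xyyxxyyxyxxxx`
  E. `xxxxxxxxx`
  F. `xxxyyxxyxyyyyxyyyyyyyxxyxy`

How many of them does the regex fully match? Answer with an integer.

4

A. `xyyxxyxyxxyx` → match
B. `xxyxxyxxxxxy` → match
C → match
D → no match
E. `xxxxxxxxx` → match
F → no match
Total matched: 4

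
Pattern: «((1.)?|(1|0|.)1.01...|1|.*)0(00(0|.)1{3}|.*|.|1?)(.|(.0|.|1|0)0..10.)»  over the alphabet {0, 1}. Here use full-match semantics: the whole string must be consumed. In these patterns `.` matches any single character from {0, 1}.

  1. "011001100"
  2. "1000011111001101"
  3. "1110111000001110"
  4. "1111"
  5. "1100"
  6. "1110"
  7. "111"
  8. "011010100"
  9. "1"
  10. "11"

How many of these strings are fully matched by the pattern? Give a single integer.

1 → match
2 → match
3 → match
4 → no match
5 → match
6 → no match
7 → no match
8 → match
9 → no match
10 → no match
Total matched: 5

5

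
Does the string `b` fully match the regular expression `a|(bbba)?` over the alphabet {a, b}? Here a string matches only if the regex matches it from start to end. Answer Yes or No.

No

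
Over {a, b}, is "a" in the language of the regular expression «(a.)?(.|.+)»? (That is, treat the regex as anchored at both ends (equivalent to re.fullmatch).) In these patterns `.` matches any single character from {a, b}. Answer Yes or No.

Yes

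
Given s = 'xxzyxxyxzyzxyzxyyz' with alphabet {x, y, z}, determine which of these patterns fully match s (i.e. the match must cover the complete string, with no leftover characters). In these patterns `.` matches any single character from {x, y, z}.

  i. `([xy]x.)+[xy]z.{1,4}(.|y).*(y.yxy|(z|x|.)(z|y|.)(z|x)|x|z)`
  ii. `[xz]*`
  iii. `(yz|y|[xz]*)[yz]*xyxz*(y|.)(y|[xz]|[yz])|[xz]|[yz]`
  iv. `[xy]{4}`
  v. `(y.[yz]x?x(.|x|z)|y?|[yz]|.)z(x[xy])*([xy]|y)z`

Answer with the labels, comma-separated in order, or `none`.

i

i → match
ii → no match
iii → no match
iv → no match
v → no match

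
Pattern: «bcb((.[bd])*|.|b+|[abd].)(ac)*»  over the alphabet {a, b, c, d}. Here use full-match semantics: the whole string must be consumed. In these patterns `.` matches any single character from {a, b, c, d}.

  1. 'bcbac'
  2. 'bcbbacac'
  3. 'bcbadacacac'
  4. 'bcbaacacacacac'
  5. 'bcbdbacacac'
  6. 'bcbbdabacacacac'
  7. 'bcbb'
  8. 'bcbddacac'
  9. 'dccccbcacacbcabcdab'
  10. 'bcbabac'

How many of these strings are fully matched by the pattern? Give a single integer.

1 → match
2 → match
3 → match
4 → match
5 → match
6 → match
7 → match
8 → match
9 → no match — must start with 'bcb'
10 → match
Total matched: 9

9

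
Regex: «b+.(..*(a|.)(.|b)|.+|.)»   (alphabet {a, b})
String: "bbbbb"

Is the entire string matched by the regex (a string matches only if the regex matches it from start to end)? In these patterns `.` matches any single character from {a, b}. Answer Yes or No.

Yes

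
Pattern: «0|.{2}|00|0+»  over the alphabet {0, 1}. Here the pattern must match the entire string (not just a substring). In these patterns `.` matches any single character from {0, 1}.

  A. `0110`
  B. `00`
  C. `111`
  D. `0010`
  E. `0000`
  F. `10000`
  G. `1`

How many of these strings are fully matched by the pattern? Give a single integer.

2

A → no match
B → match
C → no match
D → no match
E → match
F → no match
G → no match
Total matched: 2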